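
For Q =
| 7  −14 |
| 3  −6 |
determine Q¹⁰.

Q² = Q (a projection; rank 1, trace 1), so Q¹⁰ = Q.

[[7, −14], [3, −6]]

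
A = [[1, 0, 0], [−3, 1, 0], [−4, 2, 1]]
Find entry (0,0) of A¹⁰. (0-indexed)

1

A = I + N where N = [[0, 0, 0], [−3, 0, 0], [−4, 2, 0]] is strictly lower-triangular, so N³ = 0.
(I + N)¹⁰ = I + 10·N + 45·N² = [[1, 0, 0], [−30, 1, 0], [−310, 20, 1]].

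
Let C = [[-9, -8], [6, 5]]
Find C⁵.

[[-969, -968], [726, 725]]

tr C = -4 and det C = 3, so the characteristic polynomial is λ² − (-4)λ + (3) with roots -1 and -3.
Eigenvectors give P = [[-1, 4], [1, -3]] with P⁻¹ = [[3, 4], [1, 1]], and C = P·diag(-1, -3)·P⁻¹.
Then C⁵ = P·diag(-1, -243)·P⁻¹ = [[1, -972], [-1, 729]] · [[3, 4], [1, 1]] = [[-969, -968], [726, 725]].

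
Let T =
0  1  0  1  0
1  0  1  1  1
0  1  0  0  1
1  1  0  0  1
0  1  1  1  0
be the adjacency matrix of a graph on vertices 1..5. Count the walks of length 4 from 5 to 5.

The number of length-4 walks from vertex 5 to vertex 5 is entry (5,5) of T⁴, where T is the adjacency matrix.
T² = [[2, 1, 1, 1, 2], [1, 4, 1, 2, 2], [1, 1, 2, 2, 1], [1, 2, 2, 3, 1], [2, 2, 1, 1, 3]]
T³ = [[2, 6, 3, 5, 3], [6, 6, 6, 7, 7], [3, 6, 2, 3, 5], [5, 7, 3, 4, 7], [3, 7, 5, 7, 4]]
T⁴ = [[11, 13, 9, 11, 14], [13, 26, 13, 19, 19], [9, 13, 11, 14, 11], [11, 19, 14, 19, 14], [14, 19, 11, 14, 19]]

19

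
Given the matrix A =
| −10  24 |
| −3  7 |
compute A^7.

tr A = −3 and det A = 2, so the characteristic polynomial is λ² − (−3)λ + (2) with roots −1 and −2.
Eigenvectors give P = [[−8, −3], [−3, −1]] with P⁻¹ = [[1, −3], [−3, 8]], and A = P·diag(−1, −2)·P⁻¹.
Then A^7 = P·diag(−1, −128)·P⁻¹ = [[8, 384], [3, 128]] · [[1, −3], [−3, 8]] = [[−1144, 3048], [−381, 1015]].

[[−1144, 3048], [−381, 1015]]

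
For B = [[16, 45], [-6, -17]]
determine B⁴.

tr B = -1 and det B = -2, so the characteristic polynomial is λ² − (-1)λ + (-2) with roots 1 and -2.
Eigenvectors give P = [[-3, -5], [1, 2]] with P⁻¹ = [[-2, -5], [1, 3]], and B = P·diag(1, -2)·P⁻¹.
Then B⁴ = P·diag(1, 16)·P⁻¹ = [[-3, -80], [1, 32]] · [[-2, -5], [1, 3]] = [[-74, -225], [30, 91]].

[[-74, -225], [30, 91]]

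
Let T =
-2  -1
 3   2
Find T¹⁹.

T² = I (check: tr T = 0 and det T = -1), so T¹⁹ = T since 19 is odd.

[[-2, -1], [3, 2]]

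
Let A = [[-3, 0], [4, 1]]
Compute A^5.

tr A = -2 and det A = -3, so the characteristic polynomial is λ² − (-2)λ + (-3) with roots -3 and 1.
Eigenvectors give P = [[-1, 0], [1, 1]] with P⁻¹ = [[-1, 0], [1, 1]], and A = P·diag(-3, 1)·P⁻¹.
Then A^5 = P·diag(-243, 1)·P⁻¹ = [[243, 0], [-243, 1]] · [[-1, 0], [1, 1]] = [[-243, 0], [244, 1]].

[[-243, 0], [244, 1]]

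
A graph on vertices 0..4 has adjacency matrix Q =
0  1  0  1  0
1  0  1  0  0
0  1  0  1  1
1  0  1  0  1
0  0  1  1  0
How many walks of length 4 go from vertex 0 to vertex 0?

9

The number of length-4 walks from vertex 0 to vertex 0 is entry (0,0) of Q^4, where Q is the adjacency matrix.
Q^2 = [[2, 0, 2, 0, 1], [0, 2, 0, 2, 1], [2, 0, 3, 1, 1], [0, 2, 1, 3, 1], [1, 1, 1, 1, 2]]
Q^3 = [[0, 4, 1, 5, 2], [4, 0, 5, 1, 2], [1, 5, 2, 6, 4], [5, 1, 6, 2, 4], [2, 2, 4, 4, 2]]
Q^4 = [[9, 1, 11, 3, 6], [1, 9, 3, 11, 6], [11, 3, 15, 7, 8], [3, 11, 7, 15, 8], [6, 6, 8, 8, 8]]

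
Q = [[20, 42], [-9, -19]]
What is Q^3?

tr Q = 1 and det Q = -2, so the characteristic polynomial is λ² − (1)λ + (-2) with roots -1 and 2.
Eigenvectors give P = [[-2, 7], [1, -3]] with P⁻¹ = [[3, 7], [1, 2]], and Q = P·diag(-1, 2)·P⁻¹.
Then Q^3 = P·diag(-1, 8)·P⁻¹ = [[2, 56], [-1, -24]] · [[3, 7], [1, 2]] = [[62, 126], [-27, -55]].

[[62, 126], [-27, -55]]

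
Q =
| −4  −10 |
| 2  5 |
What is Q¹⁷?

[[−4, −10], [2, 5]]

Q² = Q (a projection; rank 1, trace 1), so Q¹⁷ = Q.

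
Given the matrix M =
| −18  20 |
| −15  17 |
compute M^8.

[[25476, −25220], [18915, −18659]]

tr M = −1 and det M = −6, so the characteristic polynomial is λ² − (−1)λ + (−6) with roots −3 and 2.
Eigenvectors give P = [[4, 1], [3, 1]] with P⁻¹ = [[1, −1], [−3, 4]], and M = P·diag(−3, 2)·P⁻¹.
Then M^8 = P·diag(6561, 256)·P⁻¹ = [[26244, 256], [19683, 256]] · [[1, −1], [−3, 4]] = [[25476, −25220], [18915, −18659]].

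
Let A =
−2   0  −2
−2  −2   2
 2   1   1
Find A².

[[0, −2, 2], [12, 6, 2], [−4, −1, −1]]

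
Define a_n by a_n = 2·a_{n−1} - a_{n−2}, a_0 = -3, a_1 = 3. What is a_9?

With companion matrix M = [[2, -1], [1, 0]], [a_n, a_{n−1}]ᵀ = M·[a_{n−1}, a_{n−2}]ᵀ, so [a_9, a_8]ᵀ = M⁸·[a_1, a_0]ᵀ.
M⁸ = [[9, -8], [8, -7]], giving [a_9, a_8]ᵀ = [[51], [45]].

51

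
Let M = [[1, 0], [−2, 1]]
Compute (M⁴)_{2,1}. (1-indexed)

−8

M = I + N where N = [[0, 0], [−2, 0]] is strictly lower-triangular, so N² = 0.
(I + N)⁴ = I + 4·N = [[1, 0], [−8, 1]].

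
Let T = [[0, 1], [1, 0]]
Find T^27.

T² = I (check: tr T = 0 and det T = -1), so T^27 = T since 27 is odd.

[[0, 1], [1, 0]]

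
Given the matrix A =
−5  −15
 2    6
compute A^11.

A² = A (a projection; rank 1, trace 1), so A^11 = A.

[[−5, −15], [2, 6]]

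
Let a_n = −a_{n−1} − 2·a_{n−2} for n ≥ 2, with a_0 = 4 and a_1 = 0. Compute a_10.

136

With companion matrix C = [[−1, −2], [1, 0]], [a_n, a_{n−1}]ᵀ = C·[a_{n−1}, a_{n−2}]ᵀ, so [a_10, a_9]ᵀ = C^9·[a_1, a_0]ᵀ.
C^9 = [[11, 34], [−17, −6]], giving [a_10, a_9]ᵀ = [[136], [−24]].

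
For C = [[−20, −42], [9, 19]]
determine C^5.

[[−230, −462], [99, 199]]

tr C = −1 and det C = −2, so the characteristic polynomial is λ² − (−1)λ + (−2) with roots −2 and 1.
Eigenvectors give P = [[7, −2], [−3, 1]] with P⁻¹ = [[1, 2], [3, 7]], and C = P·diag(−2, 1)·P⁻¹.
Then C^5 = P·diag(−32, 1)·P⁻¹ = [[−224, −2], [96, 1]] · [[1, 2], [3, 7]] = [[−230, −462], [99, 199]].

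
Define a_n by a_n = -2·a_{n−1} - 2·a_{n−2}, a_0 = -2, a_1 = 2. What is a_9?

With companion matrix B = [[-2, -2], [1, 0]], [a_n, a_{n−1}]ᵀ = B·[a_{n−1}, a_{n−2}]ᵀ, so [a_9, a_8]ᵀ = B⁸·[a_1, a_0]ᵀ.
B⁸ = [[16, 0], [0, 16]], giving [a_9, a_8]ᵀ = [[32], [-32]].

32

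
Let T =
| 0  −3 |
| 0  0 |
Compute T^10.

[[0, 0], [0, 0]]

T is strictly triangular, hence nilpotent: T^2 = 0, so T^10 = 0.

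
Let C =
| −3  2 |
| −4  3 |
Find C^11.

[[−3, 2], [−4, 3]]

C² = I (check: tr C = 0 and det C = −1), so C^11 = C since 11 is odd.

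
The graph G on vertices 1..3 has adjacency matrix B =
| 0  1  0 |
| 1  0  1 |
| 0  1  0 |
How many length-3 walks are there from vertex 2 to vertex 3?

2

The number of length-3 walks from vertex 2 to vertex 3 is entry (2,3) of B³, where B is the adjacency matrix.
B² = [[1, 0, 1], [0, 2, 0], [1, 0, 1]]
B³ = [[0, 2, 0], [2, 0, 2], [0, 2, 0]]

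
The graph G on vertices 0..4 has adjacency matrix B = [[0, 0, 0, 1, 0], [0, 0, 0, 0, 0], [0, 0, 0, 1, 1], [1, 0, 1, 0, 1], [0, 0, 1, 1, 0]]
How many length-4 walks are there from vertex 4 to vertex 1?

0

The number of length-4 walks from vertex 4 to vertex 1 is entry (4,1) of B^4, where B is the adjacency matrix.
B^2 = [[1, 0, 1, 0, 1], [0, 0, 0, 0, 0], [1, 0, 2, 1, 1], [0, 0, 1, 3, 1], [1, 0, 1, 1, 2]]
B^3 = [[0, 0, 1, 3, 1], [0, 0, 0, 0, 0], [1, 0, 2, 4, 3], [3, 0, 4, 2, 4], [1, 0, 3, 4, 2]]
B^4 = [[3, 0, 4, 2, 4], [0, 0, 0, 0, 0], [4, 0, 7, 6, 6], [2, 0, 6, 11, 6], [4, 0, 6, 6, 7]]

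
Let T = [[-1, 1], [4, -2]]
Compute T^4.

[[61, -39], [-156, 100]]

T^2 = [[5, -3], [-12, 8]]
T^3 = [[-17, 11], [44, -28]]
T^4 = [[61, -39], [-156, 100]]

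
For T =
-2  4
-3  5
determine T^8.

tr T = 3 and det T = 2, so the characteristic polynomial is λ² − (3)λ + (2) with roots 2 and 1.
Eigenvectors give P = [[-1, -4], [-1, -3]] with P⁻¹ = [[3, -4], [-1, 1]], and T = P·diag(2, 1)·P⁻¹.
Then T^8 = P·diag(256, 1)·P⁻¹ = [[-256, -4], [-256, -3]] · [[3, -4], [-1, 1]] = [[-764, 1020], [-765, 1021]].

[[-764, 1020], [-765, 1021]]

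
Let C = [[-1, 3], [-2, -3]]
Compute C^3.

C^2 = [[-5, -12], [8, 3]]
C^3 = [[29, 21], [-14, 15]]

[[29, 21], [-14, 15]]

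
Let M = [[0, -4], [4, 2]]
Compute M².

[[-16, -8], [8, -12]]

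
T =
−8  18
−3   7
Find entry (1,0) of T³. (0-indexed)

−9

tr T = −1 and det T = −2, so the characteristic polynomial is λ² − (−1)λ + (−2) with roots −2 and 1.
Eigenvectors give P = [[3, −2], [1, −1]] with P⁻¹ = [[1, −2], [1, −3]], and T = P·diag(−2, 1)·P⁻¹.
Then T³ = P·diag(−8, 1)·P⁻¹ = [[−24, −2], [−8, −1]] · [[1, −2], [1, −3]] = [[−26, 54], [−9, 19]].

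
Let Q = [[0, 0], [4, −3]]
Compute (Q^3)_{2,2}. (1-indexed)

Q^2 = [[0, 0], [−12, 9]]
Q^3 = [[0, 0], [36, −27]]

−27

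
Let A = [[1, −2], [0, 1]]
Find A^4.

[[1, −8], [0, 1]]

A = I + N where N = [[0, −2], [0, 0]] is strictly upper-triangular, so N^2 = 0.
(I + N)^4 = I + 4·N = [[1, −8], [0, 1]].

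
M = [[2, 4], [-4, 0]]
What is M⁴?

[[80, -224], [224, 192]]

M² = [[-12, 8], [-8, -16]]
M³ = [[-56, -48], [48, -32]]
M⁴ = [[80, -224], [224, 192]]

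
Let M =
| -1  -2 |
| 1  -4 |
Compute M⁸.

tr M = -5 and det M = 6, so the characteristic polynomial is λ² − (-5)λ + (6) with roots -2 and -3.
Eigenvectors give P = [[2, 1], [1, 1]] with P⁻¹ = [[1, -1], [-1, 2]], and M = P·diag(-2, -3)·P⁻¹.
Then M⁸ = P·diag(256, 6561)·P⁻¹ = [[512, 6561], [256, 6561]] · [[1, -1], [-1, 2]] = [[-6049, 12610], [-6305, 12866]].

[[-6049, 12610], [-6305, 12866]]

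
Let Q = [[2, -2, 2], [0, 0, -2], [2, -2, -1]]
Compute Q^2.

[[8, -8, 6], [-4, 4, 2], [2, -2, 9]]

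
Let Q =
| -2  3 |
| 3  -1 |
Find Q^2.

[[13, -9], [-9, 10]]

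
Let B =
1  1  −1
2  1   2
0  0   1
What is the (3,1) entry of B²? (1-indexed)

0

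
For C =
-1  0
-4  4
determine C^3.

[[-1, 0], [-52, 64]]

C^2 = [[1, 0], [-12, 16]]
C^3 = [[-1, 0], [-52, 64]]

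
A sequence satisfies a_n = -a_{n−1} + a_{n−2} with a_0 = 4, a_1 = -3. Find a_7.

-71

With companion matrix M = [[-1, 1], [1, 0]], [a_n, a_{n−1}]ᵀ = M·[a_{n−1}, a_{n−2}]ᵀ, so [a_7, a_6]ᵀ = M^6·[a_1, a_0]ᵀ.
M^6 = [[13, -8], [-8, 5]], giving [a_7, a_6]ᵀ = [[-71], [44]].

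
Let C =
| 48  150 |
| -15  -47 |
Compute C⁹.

tr C = 1 and det C = -6, so the characteristic polynomial is λ² − (1)λ + (-6) with roots -2 and 3.
Eigenvectors give P = [[-3, -10], [1, 3]] with P⁻¹ = [[3, 10], [-1, -3]], and C = P·diag(-2, 3)·P⁻¹.
Then C⁹ = P·diag(-512, 19683)·P⁻¹ = [[1536, -196830], [-512, 59049]] · [[3, 10], [-1, -3]] = [[201438, 605850], [-60585, -182267]].

[[201438, 605850], [-60585, -182267]]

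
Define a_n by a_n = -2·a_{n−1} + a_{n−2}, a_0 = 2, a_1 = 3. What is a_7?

367

With companion matrix A = [[-2, 1], [1, 0]], [a_n, a_{n−1}]ᵀ = A·[a_{n−1}, a_{n−2}]ᵀ, so [a_7, a_6]ᵀ = A⁶·[a_1, a_0]ᵀ.
A⁶ = [[169, -70], [-70, 29]], giving [a_7, a_6]ᵀ = [[367], [-152]].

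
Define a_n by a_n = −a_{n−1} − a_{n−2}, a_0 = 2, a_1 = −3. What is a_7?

−3

With companion matrix A = [[−1, −1], [1, 0]], [a_n, a_{n−1}]ᵀ = A·[a_{n−1}, a_{n−2}]ᵀ, so [a_7, a_6]ᵀ = A⁶·[a_1, a_0]ᵀ.
A⁶ = [[1, 0], [0, 1]], giving [a_7, a_6]ᵀ = [[−3], [2]].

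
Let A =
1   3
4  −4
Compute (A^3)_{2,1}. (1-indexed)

100

A^2 = [[13, −9], [−12, 28]]
A^3 = [[−23, 75], [100, −148]]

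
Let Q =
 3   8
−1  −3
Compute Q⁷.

[[3, 8], [−1, −3]]

Q² = I (check: tr Q = 0 and det Q = −1), so Q⁷ = Q since 7 is odd.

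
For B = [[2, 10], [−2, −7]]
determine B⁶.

[[−2596, −6650], [1330, 3389]]

tr B = −5 and det B = 6, so the characteristic polynomial is λ² − (−5)λ + (6) with roots −2 and −3.
Eigenvectors give P = [[−5, −2], [2, 1]] with P⁻¹ = [[−1, −2], [2, 5]], and B = P·diag(−2, −3)·P⁻¹.
Then B⁶ = P·diag(64, 729)·P⁻¹ = [[−320, −1458], [128, 729]] · [[−1, −2], [2, 5]] = [[−2596, −6650], [1330, 3389]].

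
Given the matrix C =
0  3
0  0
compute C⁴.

C is strictly triangular, hence nilpotent: C² = 0, so C⁴ = 0.

[[0, 0], [0, 0]]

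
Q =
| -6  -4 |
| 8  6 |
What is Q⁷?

[[-384, -256], [512, 384]]

tr Q = 0 and det Q = -4, so the characteristic polynomial is λ² − (0)λ + (-4) with roots -2 and 2.
Eigenvectors give P = [[-1, -1], [1, 2]] with P⁻¹ = [[-2, -1], [1, 1]], and Q = P·diag(-2, 2)·P⁻¹.
Then Q⁷ = P·diag(-128, 128)·P⁻¹ = [[128, -128], [-128, 256]] · [[-2, -1], [1, 1]] = [[-384, -256], [512, 384]].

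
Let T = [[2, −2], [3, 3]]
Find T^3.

T^2 = [[−2, −10], [15, 3]]
T^3 = [[−34, −26], [39, −21]]

[[−34, −26], [39, −21]]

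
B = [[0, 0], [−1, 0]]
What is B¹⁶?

[[0, 0], [0, 0]]

B is strictly triangular, hence nilpotent: B² = 0, so B¹⁶ = 0.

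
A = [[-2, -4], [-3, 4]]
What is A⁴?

A² = [[16, -8], [-6, 28]]
A³ = [[-8, -96], [-72, 136]]
A⁴ = [[304, -352], [-264, 832]]

[[304, -352], [-264, 832]]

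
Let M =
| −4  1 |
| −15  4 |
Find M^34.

[[1, 0], [0, 1]]

M² = I (check: tr M = 0 and det M = −1), so M^34 = I since 34 is even.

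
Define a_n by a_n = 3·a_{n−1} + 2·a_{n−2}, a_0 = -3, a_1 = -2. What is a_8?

-23136

With companion matrix C = [[3, 2], [1, 0]], [a_n, a_{n−1}]ᵀ = C·[a_{n−1}, a_{n−2}]ᵀ, so [a_8, a_7]ᵀ = C^7·[a_1, a_0]ᵀ.
C^7 = [[6279, 3526], [1763, 990]], giving [a_8, a_7]ᵀ = [[-23136], [-6496]].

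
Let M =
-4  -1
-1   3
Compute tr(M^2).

27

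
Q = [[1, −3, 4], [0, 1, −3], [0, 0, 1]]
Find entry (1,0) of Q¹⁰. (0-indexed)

0

Q = I + N where N = [[0, −3, 4], [0, 0, −3], [0, 0, 0]] is strictly upper-triangular, so N³ = 0.
(I + N)¹⁰ = I + 10·N + 45·N² = [[1, −30, 445], [0, 1, −30], [0, 0, 1]].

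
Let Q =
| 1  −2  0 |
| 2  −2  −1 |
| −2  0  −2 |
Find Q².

[[−3, 2, 2], [0, 0, 4], [2, 4, 4]]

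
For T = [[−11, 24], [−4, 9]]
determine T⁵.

tr T = −2 and det T = −3, so the characteristic polynomial is λ² − (−2)λ + (−3) with roots −3 and 1.
Eigenvectors give P = [[3, −2], [1, −1]] with P⁻¹ = [[1, −2], [1, −3]], and T = P·diag(−3, 1)·P⁻¹.
Then T⁵ = P·diag(−243, 1)·P⁻¹ = [[−729, −2], [−243, −1]] · [[1, −2], [1, −3]] = [[−731, 1464], [−244, 489]].

[[−731, 1464], [−244, 489]]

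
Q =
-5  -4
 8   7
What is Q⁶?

[[-727, -728], [1456, 1457]]

tr Q = 2 and det Q = -3, so the characteristic polynomial is λ² − (2)λ + (-3) with roots 3 and -1.
Eigenvectors give P = [[-1, -1], [2, 1]] with P⁻¹ = [[1, 1], [-2, -1]], and Q = P·diag(3, -1)·P⁻¹.
Then Q⁶ = P·diag(729, 1)·P⁻¹ = [[-729, -1], [1458, 1]] · [[1, 1], [-2, -1]] = [[-727, -728], [1456, 1457]].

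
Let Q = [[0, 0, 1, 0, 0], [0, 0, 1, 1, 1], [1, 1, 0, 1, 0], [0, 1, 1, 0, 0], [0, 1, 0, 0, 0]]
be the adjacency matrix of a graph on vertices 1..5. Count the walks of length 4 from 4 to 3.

7

The number of length-4 walks from vertex 4 to vertex 3 is entry (4,3) of Q^4, where Q is the adjacency matrix.
Q^2 = [[1, 1, 0, 1, 0], [1, 3, 1, 1, 0], [0, 1, 3, 1, 1], [1, 1, 1, 2, 1], [0, 0, 1, 1, 1]]
Q^3 = [[0, 1, 3, 1, 1], [1, 2, 5, 4, 3], [3, 5, 2, 4, 1], [1, 4, 4, 2, 1], [1, 3, 1, 1, 0]]
Q^4 = [[3, 5, 2, 4, 1], [5, 12, 7, 7, 2], [2, 7, 12, 7, 5], [4, 7, 7, 8, 4], [1, 2, 5, 4, 3]]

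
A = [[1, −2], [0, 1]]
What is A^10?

A = I + N where N = [[0, −2], [0, 0]] is strictly upper-triangular, so N^2 = 0.
(I + N)^10 = I + 10·N = [[1, −20], [0, 1]].

[[1, −20], [0, 1]]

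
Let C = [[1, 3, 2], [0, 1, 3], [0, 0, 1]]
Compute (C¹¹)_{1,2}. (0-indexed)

C = I + N where N = [[0, 3, 2], [0, 0, 3], [0, 0, 0]] is strictly upper-triangular, so N³ = 0.
(I + N)¹¹ = I + 11·N + 55·N² = [[1, 33, 517], [0, 1, 33], [0, 0, 1]].

33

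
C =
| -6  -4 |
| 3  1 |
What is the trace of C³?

-35

tr C = -5 and det C = 6, so the characteristic polynomial is λ² − (-5)λ + (6) with roots -2 and -3.
Eigenvectors give P = [[-1, 4], [1, -3]] with P⁻¹ = [[3, 4], [1, 1]], and C = P·diag(-2, -3)·P⁻¹.
Then C³ = P·diag(-8, -27)·P⁻¹ = [[8, -108], [-8, 81]] · [[3, 4], [1, 1]] = [[-84, -76], [57, 49]].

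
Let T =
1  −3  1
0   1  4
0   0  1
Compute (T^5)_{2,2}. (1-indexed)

1

T = I + N where N = [[0, −3, 1], [0, 0, 4], [0, 0, 0]] is strictly upper-triangular, so N^3 = 0.
(I + N)^5 = I + 5·N + 10·N^2 = [[1, −15, −115], [0, 1, 20], [0, 0, 1]].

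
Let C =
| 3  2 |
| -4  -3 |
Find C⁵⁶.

[[1, 0], [0, 1]]

C² = I (check: tr C = 0 and det C = -1), so C⁵⁶ = I since 56 is even.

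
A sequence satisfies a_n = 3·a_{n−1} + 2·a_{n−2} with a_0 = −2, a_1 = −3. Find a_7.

With companion matrix B = [[3, 2], [1, 0]], [a_n, a_{n−1}]ᵀ = B·[a_{n−1}, a_{n−2}]ᵀ, so [a_7, a_6]ᵀ = B⁶·[a_1, a_0]ᵀ.
B⁶ = [[1763, 990], [495, 278]], giving [a_7, a_6]ᵀ = [[−7269], [−2041]].

−7269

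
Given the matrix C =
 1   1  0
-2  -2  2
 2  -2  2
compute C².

[[-1, -1, 2], [6, -2, 0], [10, 2, 0]]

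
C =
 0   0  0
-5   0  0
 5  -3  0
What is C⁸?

[[0, 0, 0], [0, 0, 0], [0, 0, 0]]

C is strictly triangular, hence nilpotent: C³ = 0, so C⁸ = 0.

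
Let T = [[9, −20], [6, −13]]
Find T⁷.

tr T = −4 and det T = 3, so the characteristic polynomial is λ² − (−4)λ + (3) with roots −1 and −3.
Eigenvectors give P = [[2, −5], [1, −3]] with P⁻¹ = [[3, −5], [1, −2]], and T = P·diag(−1, −3)·P⁻¹.
Then T⁷ = P·diag(−1, −2187)·P⁻¹ = [[−2, 10935], [−1, 6561]] · [[3, −5], [1, −2]] = [[10929, −21860], [6558, −13117]].

[[10929, −21860], [6558, −13117]]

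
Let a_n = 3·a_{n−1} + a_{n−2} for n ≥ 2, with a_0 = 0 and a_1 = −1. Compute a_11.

−141481

With companion matrix C = [[3, 1], [1, 0]], [a_n, a_{n−1}]ᵀ = C·[a_{n−1}, a_{n−2}]ᵀ, so [a_11, a_10]ᵀ = C¹⁰·[a_1, a_0]ᵀ.
C¹⁰ = [[141481, 42837], [42837, 12970]], giving [a_11, a_10]ᵀ = [[−141481], [−42837]].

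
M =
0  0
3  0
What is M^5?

M is strictly triangular, hence nilpotent: M^2 = 0, so M^5 = 0.

[[0, 0], [0, 0]]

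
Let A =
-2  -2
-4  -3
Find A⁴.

A² = [[12, 10], [20, 17]]
A³ = [[-64, -54], [-108, -91]]
A⁴ = [[344, 290], [580, 489]]

[[344, 290], [580, 489]]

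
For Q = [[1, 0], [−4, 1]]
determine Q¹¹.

Q = I + N where N = [[0, 0], [−4, 0]] is strictly lower-triangular, so N² = 0.
(I + N)¹¹ = I + 11·N = [[1, 0], [−44, 1]].

[[1, 0], [−44, 1]]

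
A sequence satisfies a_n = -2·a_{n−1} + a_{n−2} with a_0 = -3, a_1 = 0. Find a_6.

-87

With companion matrix Q = [[-2, 1], [1, 0]], [a_n, a_{n−1}]ᵀ = Q·[a_{n−1}, a_{n−2}]ᵀ, so [a_6, a_5]ᵀ = Q⁵·[a_1, a_0]ᵀ.
Q⁵ = [[-70, 29], [29, -12]], giving [a_6, a_5]ᵀ = [[-87], [36]].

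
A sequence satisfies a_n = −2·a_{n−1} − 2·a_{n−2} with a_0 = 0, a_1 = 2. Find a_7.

With companion matrix M = [[−2, −2], [1, 0]], [a_n, a_{n−1}]ᵀ = M·[a_{n−1}, a_{n−2}]ᵀ, so [a_7, a_6]ᵀ = M⁶·[a_1, a_0]ᵀ.
M⁶ = [[−8, −16], [8, 8]], giving [a_7, a_6]ᵀ = [[−16], [16]].

−16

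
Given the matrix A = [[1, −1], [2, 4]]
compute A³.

A² = [[−1, −5], [10, 14]]
A³ = [[−11, −19], [38, 46]]

[[−11, −19], [38, 46]]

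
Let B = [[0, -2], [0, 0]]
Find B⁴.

B is strictly triangular, hence nilpotent: B² = 0, so B⁴ = 0.

[[0, 0], [0, 0]]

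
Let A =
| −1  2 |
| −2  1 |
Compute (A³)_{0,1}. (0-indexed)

−6

A² = [[−3, 0], [0, −3]]
A³ = [[3, −6], [6, −3]]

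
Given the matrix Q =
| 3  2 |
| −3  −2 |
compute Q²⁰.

Q² = Q (a projection; rank 1, trace 1), so Q²⁰ = Q.

[[3, 2], [−3, −2]]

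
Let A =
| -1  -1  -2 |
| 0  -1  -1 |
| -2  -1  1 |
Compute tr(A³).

-7

A² = [[5, 4, 1], [2, 2, 0], [0, 2, 6]]
A³ = [[-7, -10, -13], [-2, -4, -6], [-12, -8, 4]]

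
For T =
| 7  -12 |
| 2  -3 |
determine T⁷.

[[6559, -13116], [2186, -4371]]

tr T = 4 and det T = 3, so the characteristic polynomial is λ² − (4)λ + (3) with roots 3 and 1.
Eigenvectors give P = [[3, 2], [1, 1]] with P⁻¹ = [[1, -2], [-1, 3]], and T = P·diag(3, 1)·P⁻¹.
Then T⁷ = P·diag(2187, 1)·P⁻¹ = [[6561, 2], [2187, 1]] · [[1, -2], [-1, 3]] = [[6559, -13116], [2186, -4371]].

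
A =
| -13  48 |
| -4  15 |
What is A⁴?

tr A = 2 and det A = -3, so the characteristic polynomial is λ² − (2)λ + (-3) with roots -1 and 3.
Eigenvectors give P = [[4, 3], [1, 1]] with P⁻¹ = [[1, -3], [-1, 4]], and A = P·diag(-1, 3)·P⁻¹.
Then A⁴ = P·diag(1, 81)·P⁻¹ = [[4, 243], [1, 81]] · [[1, -3], [-1, 4]] = [[-239, 960], [-80, 321]].

[[-239, 960], [-80, 321]]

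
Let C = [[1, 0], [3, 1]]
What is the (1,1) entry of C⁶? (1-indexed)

1

C = I + N where N = [[0, 0], [3, 0]] is strictly lower-triangular, so N² = 0.
(I + N)⁶ = I + 6·N = [[1, 0], [18, 1]].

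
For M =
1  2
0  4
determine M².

[[1, 10], [0, 16]]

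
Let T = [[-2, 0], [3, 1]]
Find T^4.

[[16, 0], [-15, 1]]

tr T = -1 and det T = -2, so the characteristic polynomial is λ² − (-1)λ + (-2) with roots 1 and -2.
Eigenvectors give P = [[0, -1], [-1, 1]] with P⁻¹ = [[-1, -1], [-1, 0]], and T = P·diag(1, -2)·P⁻¹.
Then T^4 = P·diag(1, 16)·P⁻¹ = [[0, -16], [-1, 16]] · [[-1, -1], [-1, 0]] = [[16, 0], [-15, 1]].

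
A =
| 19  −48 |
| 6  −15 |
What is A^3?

tr A = 4 and det A = 3, so the characteristic polynomial is λ² − (4)λ + (3) with roots 3 and 1.
Eigenvectors give P = [[−3, 8], [−1, 3]] with P⁻¹ = [[−3, 8], [−1, 3]], and A = P·diag(3, 1)·P⁻¹.
Then A^3 = P·diag(27, 1)·P⁻¹ = [[−81, 8], [−27, 3]] · [[−3, 8], [−1, 3]] = [[235, −624], [78, −207]].

[[235, −624], [78, −207]]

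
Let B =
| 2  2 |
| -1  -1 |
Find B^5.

[[2, 2], [-1, -1]]

B² = B (a projection; rank 1, trace 1), so B^5 = B.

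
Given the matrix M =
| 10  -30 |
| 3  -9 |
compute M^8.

[[10, -30], [3, -9]]

M² = M (a projection; rank 1, trace 1), so M^8 = M.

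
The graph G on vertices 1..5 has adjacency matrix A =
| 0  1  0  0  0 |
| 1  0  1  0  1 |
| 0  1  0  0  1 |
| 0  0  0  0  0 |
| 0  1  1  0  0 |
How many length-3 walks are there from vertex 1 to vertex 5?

1

The number of length-3 walks from vertex 1 to vertex 5 is entry (1,5) of A³, where A is the adjacency matrix.
A² = [[1, 0, 1, 0, 1], [0, 3, 1, 0, 1], [1, 1, 2, 0, 1], [0, 0, 0, 0, 0], [1, 1, 1, 0, 2]]
A³ = [[0, 3, 1, 0, 1], [3, 2, 4, 0, 4], [1, 4, 2, 0, 3], [0, 0, 0, 0, 0], [1, 4, 3, 0, 2]]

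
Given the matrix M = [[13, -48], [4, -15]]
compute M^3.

[[85, -336], [28, -111]]

tr M = -2 and det M = -3, so the characteristic polynomial is λ² − (-2)λ + (-3) with roots -3 and 1.
Eigenvectors give P = [[3, 4], [1, 1]] with P⁻¹ = [[-1, 4], [1, -3]], and M = P·diag(-3, 1)·P⁻¹.
Then M^3 = P·diag(-27, 1)·P⁻¹ = [[-81, 4], [-27, 1]] · [[-1, 4], [1, -3]] = [[85, -336], [28, -111]].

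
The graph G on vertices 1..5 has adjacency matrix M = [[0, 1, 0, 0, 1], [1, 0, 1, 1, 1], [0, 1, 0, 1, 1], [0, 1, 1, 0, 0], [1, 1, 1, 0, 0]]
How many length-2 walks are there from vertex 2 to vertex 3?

2

The number of length-2 walks from vertex 2 to vertex 3 is entry (2,3) of M^2, where M is the adjacency matrix.
M^2 = [[2, 1, 2, 1, 1], [1, 4, 2, 1, 2], [2, 2, 3, 1, 1], [1, 1, 1, 2, 2], [1, 2, 1, 2, 3]]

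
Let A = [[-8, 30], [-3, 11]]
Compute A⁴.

tr A = 3 and det A = 2, so the characteristic polynomial is λ² − (3)λ + (2) with roots 1 and 2.
Eigenvectors give P = [[10, -3], [3, -1]] with P⁻¹ = [[1, -3], [3, -10]], and A = P·diag(1, 2)·P⁻¹.
Then A⁴ = P·diag(1, 16)·P⁻¹ = [[10, -48], [3, -16]] · [[1, -3], [3, -10]] = [[-134, 450], [-45, 151]].

[[-134, 450], [-45, 151]]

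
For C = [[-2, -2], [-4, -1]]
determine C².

[[12, 6], [12, 9]]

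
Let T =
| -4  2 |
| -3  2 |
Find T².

[[10, -4], [6, -2]]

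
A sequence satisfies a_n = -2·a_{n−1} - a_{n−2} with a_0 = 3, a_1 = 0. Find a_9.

24

With companion matrix B = [[-2, -1], [1, 0]], [a_n, a_{n−1}]ᵀ = B·[a_{n−1}, a_{n−2}]ᵀ, so [a_9, a_8]ᵀ = B^8·[a_1, a_0]ᵀ.
B^8 = [[9, 8], [-8, -7]], giving [a_9, a_8]ᵀ = [[24], [-21]].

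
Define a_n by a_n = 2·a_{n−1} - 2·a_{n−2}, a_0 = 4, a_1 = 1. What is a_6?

With companion matrix A = [[2, -2], [1, 0]], [a_n, a_{n−1}]ᵀ = A·[a_{n−1}, a_{n−2}]ᵀ, so [a_6, a_5]ᵀ = A⁵·[a_1, a_0]ᵀ.
A⁵ = [[-8, 8], [-4, 0]], giving [a_6, a_5]ᵀ = [[24], [-4]].

24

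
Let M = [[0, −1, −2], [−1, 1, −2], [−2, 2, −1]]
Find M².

[[5, −5, 4], [3, −2, 2], [0, 2, 1]]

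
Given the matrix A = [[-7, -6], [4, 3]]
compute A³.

tr A = -4 and det A = 3, so the characteristic polynomial is λ² − (-4)λ + (3) with roots -1 and -3.
Eigenvectors give P = [[-1, 3], [1, -2]] with P⁻¹ = [[2, 3], [1, 1]], and A = P·diag(-1, -3)·P⁻¹.
Then A³ = P·diag(-1, -27)·P⁻¹ = [[1, -81], [-1, 54]] · [[2, 3], [1, 1]] = [[-79, -78], [52, 51]].

[[-79, -78], [52, 51]]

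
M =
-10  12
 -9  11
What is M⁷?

tr M = 1 and det M = -2, so the characteristic polynomial is λ² − (1)λ + (-2) with roots 2 and -1.
Eigenvectors give P = [[-1, 4], [-1, 3]] with P⁻¹ = [[3, -4], [1, -1]], and M = P·diag(2, -1)·P⁻¹.
Then M⁷ = P·diag(128, -1)·P⁻¹ = [[-128, -4], [-128, -3]] · [[3, -4], [1, -1]] = [[-388, 516], [-387, 515]].

[[-388, 516], [-387, 515]]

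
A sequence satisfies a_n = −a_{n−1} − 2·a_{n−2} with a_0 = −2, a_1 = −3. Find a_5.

With companion matrix B = [[−1, −2], [1, 0]], [a_n, a_{n−1}]ᵀ = B·[a_{n−1}, a_{n−2}]ᵀ, so [a_5, a_4]ᵀ = B^4·[a_1, a_0]ᵀ.
B^4 = [[−1, −6], [3, 2]], giving [a_5, a_4]ᵀ = [[15], [−13]].

15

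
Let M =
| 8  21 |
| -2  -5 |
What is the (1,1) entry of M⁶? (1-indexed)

442

tr M = 3 and det M = 2, so the characteristic polynomial is λ² − (3)λ + (2) with roots 1 and 2.
Eigenvectors give P = [[-3, 7], [1, -2]] with P⁻¹ = [[2, 7], [1, 3]], and M = P·diag(1, 2)·P⁻¹.
Then M⁶ = P·diag(1, 64)·P⁻¹ = [[-3, 448], [1, -128]] · [[2, 7], [1, 3]] = [[442, 1323], [-126, -377]].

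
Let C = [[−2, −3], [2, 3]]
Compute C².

C² = C (a projection; rank 1, trace 1), so C² = C.

[[−2, −3], [2, 3]]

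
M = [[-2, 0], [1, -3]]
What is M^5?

tr M = -5 and det M = 6, so the characteristic polynomial is λ² − (-5)λ + (6) with roots -2 and -3.
Eigenvectors give P = [[1, 0], [1, -1]] with P⁻¹ = [[1, 0], [1, -1]], and M = P·diag(-2, -3)·P⁻¹.
Then M^5 = P·diag(-32, -243)·P⁻¹ = [[-32, 0], [-32, 243]] · [[1, 0], [1, -1]] = [[-32, 0], [211, -243]].

[[-32, 0], [211, -243]]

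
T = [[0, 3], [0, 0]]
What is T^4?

T is strictly triangular, hence nilpotent: T^2 = 0, so T^4 = 0.

[[0, 0], [0, 0]]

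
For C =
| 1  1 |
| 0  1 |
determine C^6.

C = I + N where N = [[0, 1], [0, 0]] is strictly upper-triangular, so N^2 = 0.
(I + N)^6 = I + 6·N = [[1, 6], [0, 1]].

[[1, 6], [0, 1]]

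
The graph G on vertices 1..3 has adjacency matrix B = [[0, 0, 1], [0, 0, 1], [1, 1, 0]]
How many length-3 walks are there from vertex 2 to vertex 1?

0

The number of length-3 walks from vertex 2 to vertex 1 is entry (2,1) of B³, where B is the adjacency matrix.
B² = [[1, 1, 0], [1, 1, 0], [0, 0, 2]]
B³ = [[0, 0, 2], [0, 0, 2], [2, 2, 0]]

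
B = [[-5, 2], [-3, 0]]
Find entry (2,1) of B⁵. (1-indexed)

tr B = -5 and det B = 6, so the characteristic polynomial is λ² − (-5)λ + (6) with roots -2 and -3.
Eigenvectors give P = [[-2, 1], [-3, 1]] with P⁻¹ = [[1, -1], [3, -2]], and B = P·diag(-2, -3)·P⁻¹.
Then B⁵ = P·diag(-32, -243)·P⁻¹ = [[64, -243], [96, -243]] · [[1, -1], [3, -2]] = [[-665, 422], [-633, 390]].

-633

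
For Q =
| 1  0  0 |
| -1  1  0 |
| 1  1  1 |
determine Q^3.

[[1, 0, 0], [-3, 1, 0], [0, 3, 1]]

Q = I + N where N = [[0, 0, 0], [-1, 0, 0], [1, 1, 0]] is strictly lower-triangular, so N^3 = 0.
(I + N)^3 = I + 3·N + 3·N^2 = [[1, 0, 0], [-3, 1, 0], [0, 3, 1]].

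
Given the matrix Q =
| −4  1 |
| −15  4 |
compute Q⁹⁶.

[[1, 0], [0, 1]]

Q² = I (check: tr Q = 0 and det Q = −1), so Q⁹⁶ = I since 96 is even.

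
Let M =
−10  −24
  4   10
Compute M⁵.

tr M = 0 and det M = −4, so the characteristic polynomial is λ² − (0)λ + (−4) with roots 2 and −2.
Eigenvectors give P = [[−2, 3], [1, −1]] with P⁻¹ = [[1, 3], [1, 2]], and M = P·diag(2, −2)·P⁻¹.
Then M⁵ = P·diag(32, −32)·P⁻¹ = [[−64, −96], [32, 32]] · [[1, 3], [1, 2]] = [[−160, −384], [64, 160]].

[[−160, −384], [64, 160]]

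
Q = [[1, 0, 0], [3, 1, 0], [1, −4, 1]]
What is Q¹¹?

[[1, 0, 0], [33, 1, 0], [−649, −44, 1]]

Q = I + N where N = [[0, 0, 0], [3, 0, 0], [1, −4, 0]] is strictly lower-triangular, so N³ = 0.
(I + N)¹¹ = I + 11·N + 55·N² = [[1, 0, 0], [33, 1, 0], [−649, −44, 1]].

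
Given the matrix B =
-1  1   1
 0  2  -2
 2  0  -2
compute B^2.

[[3, 1, -5], [-4, 4, 0], [-6, 2, 6]]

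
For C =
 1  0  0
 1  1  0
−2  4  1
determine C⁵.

C = I + N where N = [[0, 0, 0], [1, 0, 0], [−2, 4, 0]] is strictly lower-triangular, so N³ = 0.
(I + N)⁵ = I + 5·N + 10·N² = [[1, 0, 0], [5, 1, 0], [30, 20, 1]].

[[1, 0, 0], [5, 1, 0], [30, 20, 1]]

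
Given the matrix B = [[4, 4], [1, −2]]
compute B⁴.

[[416, 224], [56, 80]]

B² = [[20, 8], [2, 8]]
B³ = [[88, 64], [16, −8]]
B⁴ = [[416, 224], [56, 80]]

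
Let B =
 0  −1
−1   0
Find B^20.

[[1, 0], [0, 1]]

B² = I (check: tr B = 0 and det B = −1), so B^20 = I since 20 is even.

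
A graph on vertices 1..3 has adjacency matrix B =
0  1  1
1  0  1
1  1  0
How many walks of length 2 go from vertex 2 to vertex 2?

2

The number of length-2 walks from vertex 2 to vertex 2 is entry (2,2) of B^2, where B is the adjacency matrix.
B^2 = [[2, 1, 1], [1, 2, 1], [1, 1, 2]]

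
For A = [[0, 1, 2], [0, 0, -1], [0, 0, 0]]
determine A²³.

A is strictly triangular, hence nilpotent: A³ = 0, so A²³ = 0.

[[0, 0, 0], [0, 0, 0], [0, 0, 0]]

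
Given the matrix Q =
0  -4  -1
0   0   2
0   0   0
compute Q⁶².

Q is strictly triangular, hence nilpotent: Q³ = 0, so Q⁶² = 0.

[[0, 0, 0], [0, 0, 0], [0, 0, 0]]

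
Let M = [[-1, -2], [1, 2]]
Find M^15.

[[-1, -2], [1, 2]]

M² = M (a projection; rank 1, trace 1), so M^15 = M.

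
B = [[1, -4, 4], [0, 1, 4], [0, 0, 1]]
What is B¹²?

B = I + N where N = [[0, -4, 4], [0, 0, 4], [0, 0, 0]] is strictly upper-triangular, so N³ = 0.
(I + N)¹² = I + 12·N + 66·N² = [[1, -48, -1008], [0, 1, 48], [0, 0, 1]].

[[1, -48, -1008], [0, 1, 48], [0, 0, 1]]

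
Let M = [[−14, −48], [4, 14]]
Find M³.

tr M = 0 and det M = −4, so the characteristic polynomial is λ² − (0)λ + (−4) with roots −2 and 2.
Eigenvectors give P = [[−4, −3], [1, 1]] with P⁻¹ = [[−1, −3], [1, 4]], and M = P·diag(−2, 2)·P⁻¹.
Then M³ = P·diag(−8, 8)·P⁻¹ = [[32, −24], [−8, 8]] · [[−1, −3], [1, 4]] = [[−56, −192], [16, 56]].

[[−56, −192], [16, 56]]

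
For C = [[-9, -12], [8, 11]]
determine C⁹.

tr C = 2 and det C = -3, so the characteristic polynomial is λ² − (2)λ + (-3) with roots -1 and 3.
Eigenvectors give P = [[3, 1], [-2, -1]] with P⁻¹ = [[1, 1], [-2, -3]], and C = P·diag(-1, 3)·P⁻¹.
Then C⁹ = P·diag(-1, 19683)·P⁻¹ = [[-3, 19683], [2, -19683]] · [[1, 1], [-2, -3]] = [[-39369, -59052], [39368, 59051]].

[[-39369, -59052], [39368, 59051]]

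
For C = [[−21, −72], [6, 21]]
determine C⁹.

[[−137781, −472392], [39366, 137781]]

tr C = 0 and det C = −9, so the characteristic polynomial is λ² − (0)λ + (−9) with roots −3 and 3.
Eigenvectors give P = [[4, −3], [−1, 1]] with P⁻¹ = [[1, 3], [1, 4]], and C = P·diag(−3, 3)·P⁻¹.
Then C⁹ = P·diag(−19683, 19683)·P⁻¹ = [[−78732, −59049], [19683, 19683]] · [[1, 3], [1, 4]] = [[−137781, −472392], [39366, 137781]].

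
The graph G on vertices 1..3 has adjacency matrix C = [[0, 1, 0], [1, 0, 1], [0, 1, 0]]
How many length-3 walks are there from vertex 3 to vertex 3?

The number of length-3 walks from vertex 3 to vertex 3 is entry (3,3) of C^3, where C is the adjacency matrix.
C^2 = [[1, 0, 1], [0, 2, 0], [1, 0, 1]]
C^3 = [[0, 2, 0], [2, 0, 2], [0, 2, 0]]

0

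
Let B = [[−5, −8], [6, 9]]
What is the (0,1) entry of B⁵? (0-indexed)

−968

tr B = 4 and det B = 3, so the characteristic polynomial is λ² − (4)λ + (3) with roots 3 and 1.
Eigenvectors give P = [[−1, 4], [1, −3]] with P⁻¹ = [[3, 4], [1, 1]], and B = P·diag(3, 1)·P⁻¹.
Then B⁵ = P·diag(243, 1)·P⁻¹ = [[−243, 4], [243, −3]] · [[3, 4], [1, 1]] = [[−725, −968], [726, 969]].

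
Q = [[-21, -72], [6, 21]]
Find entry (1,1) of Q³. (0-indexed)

189

tr Q = 0 and det Q = -9, so the characteristic polynomial is λ² − (0)λ + (-9) with roots 3 and -3.
Eigenvectors give P = [[3, 4], [-1, -1]] with P⁻¹ = [[-1, -4], [1, 3]], and Q = P·diag(3, -3)·P⁻¹.
Then Q³ = P·diag(27, -27)·P⁻¹ = [[81, -108], [-27, 27]] · [[-1, -4], [1, 3]] = [[-189, -648], [54, 189]].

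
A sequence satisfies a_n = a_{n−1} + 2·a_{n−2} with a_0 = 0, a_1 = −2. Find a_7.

−86

With companion matrix T = [[1, 2], [1, 0]], [a_n, a_{n−1}]ᵀ = T·[a_{n−1}, a_{n−2}]ᵀ, so [a_7, a_6]ᵀ = T^6·[a_1, a_0]ᵀ.
T^6 = [[43, 42], [21, 22]], giving [a_7, a_6]ᵀ = [[−86], [−42]].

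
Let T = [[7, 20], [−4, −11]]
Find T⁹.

[[78727, 196820], [−39364, −98411]]

tr T = −4 and det T = 3, so the characteristic polynomial is λ² − (−4)λ + (3) with roots −3 and −1.
Eigenvectors give P = [[2, −5], [−1, 2]] with P⁻¹ = [[−2, −5], [−1, −2]], and T = P·diag(−3, −1)·P⁻¹.
Then T⁹ = P·diag(−19683, −1)·P⁻¹ = [[−39366, 5], [19683, −2]] · [[−2, −5], [−1, −2]] = [[78727, 196820], [−39364, −98411]].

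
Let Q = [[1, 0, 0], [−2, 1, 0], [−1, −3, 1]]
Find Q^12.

[[1, 0, 0], [−24, 1, 0], [384, −36, 1]]

Q = I + N where N = [[0, 0, 0], [−2, 0, 0], [−1, −3, 0]] is strictly lower-triangular, so N^3 = 0.
(I + N)^12 = I + 12·N + 66·N^2 = [[1, 0, 0], [−24, 1, 0], [384, −36, 1]].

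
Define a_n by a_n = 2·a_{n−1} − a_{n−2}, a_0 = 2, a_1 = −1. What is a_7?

−19

With companion matrix C = [[2, −1], [1, 0]], [a_n, a_{n−1}]ᵀ = C·[a_{n−1}, a_{n−2}]ᵀ, so [a_7, a_6]ᵀ = C^6·[a_1, a_0]ᵀ.
C^6 = [[7, −6], [6, −5]], giving [a_7, a_6]ᵀ = [[−19], [−16]].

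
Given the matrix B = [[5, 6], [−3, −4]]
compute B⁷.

tr B = 1 and det B = −2, so the characteristic polynomial is λ² − (1)λ + (−2) with roots 2 and −1.
Eigenvectors give P = [[−2, 1], [1, −1]] with P⁻¹ = [[−1, −1], [−1, −2]], and B = P·diag(2, −1)·P⁻¹.
Then B⁷ = P·diag(128, −1)·P⁻¹ = [[−256, −1], [128, 1]] · [[−1, −1], [−1, −2]] = [[257, 258], [−129, −130]].

[[257, 258], [−129, −130]]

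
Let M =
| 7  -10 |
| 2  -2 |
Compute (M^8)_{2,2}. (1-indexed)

tr M = 5 and det M = 6, so the characteristic polynomial is λ² − (5)λ + (6) with roots 3 and 2.
Eigenvectors give P = [[5, 2], [2, 1]] with P⁻¹ = [[1, -2], [-2, 5]], and M = P·diag(3, 2)·P⁻¹.
Then M^8 = P·diag(6561, 256)·P⁻¹ = [[32805, 512], [13122, 256]] · [[1, -2], [-2, 5]] = [[31781, -63050], [12610, -24964]].

-24964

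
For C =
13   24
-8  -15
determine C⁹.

[[59053, 118104], [-39368, -78735]]

tr C = -2 and det C = -3, so the characteristic polynomial is λ² − (-2)λ + (-3) with roots -3 and 1.
Eigenvectors give P = [[-3, -2], [2, 1]] with P⁻¹ = [[1, 2], [-2, -3]], and C = P·diag(-3, 1)·P⁻¹.
Then C⁹ = P·diag(-19683, 1)·P⁻¹ = [[59049, -2], [-39366, 1]] · [[1, 2], [-2, -3]] = [[59053, 118104], [-39368, -78735]].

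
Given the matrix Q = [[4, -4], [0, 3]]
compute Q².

[[16, -28], [0, 9]]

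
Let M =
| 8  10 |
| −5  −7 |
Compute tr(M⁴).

tr M = 1 and det M = −6, so the characteristic polynomial is λ² − (1)λ + (−6) with roots 3 and −2.
Eigenvectors give P = [[2, −1], [−1, 1]] with P⁻¹ = [[1, 1], [1, 2]], and M = P·diag(3, −2)·P⁻¹.
Then M⁴ = P·diag(81, 16)·P⁻¹ = [[162, −16], [−81, 16]] · [[1, 1], [1, 2]] = [[146, 130], [−65, −49]].

97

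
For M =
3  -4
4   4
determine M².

[[-7, -28], [28, 0]]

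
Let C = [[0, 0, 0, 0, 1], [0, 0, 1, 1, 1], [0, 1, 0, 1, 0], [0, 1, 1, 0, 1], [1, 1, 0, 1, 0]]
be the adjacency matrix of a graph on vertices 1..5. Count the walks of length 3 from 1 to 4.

The number of length-3 walks from vertex 1 to vertex 4 is entry (1,4) of C^3, where C is the adjacency matrix.
C^2 = [[1, 1, 0, 1, 0], [1, 3, 1, 2, 1], [0, 1, 2, 1, 2], [1, 2, 1, 3, 1], [0, 1, 2, 1, 3]]
C^3 = [[0, 1, 2, 1, 3], [1, 4, 5, 5, 6], [2, 5, 2, 5, 2], [1, 5, 5, 4, 6], [3, 6, 2, 6, 2]]

1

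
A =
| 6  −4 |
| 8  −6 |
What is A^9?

[[1536, −1024], [2048, −1536]]

tr A = 0 and det A = −4, so the characteristic polynomial is λ² − (0)λ + (−4) with roots −2 and 2.
Eigenvectors give P = [[−1, −1], [−2, −1]] with P⁻¹ = [[1, −1], [−2, 1]], and A = P·diag(−2, 2)·P⁻¹.
Then A^9 = P·diag(−512, 512)·P⁻¹ = [[512, −512], [1024, −512]] · [[1, −1], [−2, 1]] = [[1536, −1024], [2048, −1536]].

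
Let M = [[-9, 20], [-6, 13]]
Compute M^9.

tr M = 4 and det M = 3, so the characteristic polynomial is λ² − (4)λ + (3) with roots 3 and 1.
Eigenvectors give P = [[-5, 2], [-3, 1]] with P⁻¹ = [[1, -2], [3, -5]], and M = P·diag(3, 1)·P⁻¹.
Then M^9 = P·diag(19683, 1)·P⁻¹ = [[-98415, 2], [-59049, 1]] · [[1, -2], [3, -5]] = [[-98409, 196820], [-59046, 118093]].

[[-98409, 196820], [-59046, 118093]]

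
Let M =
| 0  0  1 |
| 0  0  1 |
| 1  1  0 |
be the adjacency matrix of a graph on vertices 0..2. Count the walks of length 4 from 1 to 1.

2

The number of length-4 walks from vertex 1 to vertex 1 is entry (1,1) of M^4, where M is the adjacency matrix.
M^2 = [[1, 1, 0], [1, 1, 0], [0, 0, 2]]
M^3 = [[0, 0, 2], [0, 0, 2], [2, 2, 0]]
M^4 = [[2, 2, 0], [2, 2, 0], [0, 0, 4]]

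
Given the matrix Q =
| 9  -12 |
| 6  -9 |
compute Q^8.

tr Q = 0 and det Q = -9, so the characteristic polynomial is λ² − (0)λ + (-9) with roots -3 and 3.
Eigenvectors give P = [[-1, 2], [-1, 1]] with P⁻¹ = [[1, -2], [1, -1]], and Q = P·diag(-3, 3)·P⁻¹.
Then Q^8 = P·diag(6561, 6561)·P⁻¹ = [[-6561, 13122], [-6561, 6561]] · [[1, -2], [1, -1]] = [[6561, 0], [0, 6561]].

[[6561, 0], [0, 6561]]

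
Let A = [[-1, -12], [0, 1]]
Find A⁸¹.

[[-1, -12], [0, 1]]

A² = I (check: tr A = 0 and det A = -1), so A⁸¹ = A since 81 is odd.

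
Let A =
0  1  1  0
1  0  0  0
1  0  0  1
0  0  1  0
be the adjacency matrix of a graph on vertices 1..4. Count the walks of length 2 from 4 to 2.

The number of length-2 walks from vertex 4 to vertex 2 is entry (4,2) of A², where A is the adjacency matrix.
A² = [[2, 0, 0, 1], [0, 1, 1, 0], [0, 1, 2, 0], [1, 0, 0, 1]]

0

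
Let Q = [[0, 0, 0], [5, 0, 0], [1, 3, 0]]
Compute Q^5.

Q is strictly triangular, hence nilpotent: Q^3 = 0, so Q^5 = 0.

[[0, 0, 0], [0, 0, 0], [0, 0, 0]]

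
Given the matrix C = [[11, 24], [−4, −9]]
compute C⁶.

tr C = 2 and det C = −3, so the characteristic polynomial is λ² − (2)λ + (−3) with roots 3 and −1.
Eigenvectors give P = [[−3, 2], [1, −1]] with P⁻¹ = [[−1, −2], [−1, −3]], and C = P·diag(3, −1)·P⁻¹.
Then C⁶ = P·diag(729, 1)·P⁻¹ = [[−2187, 2], [729, −1]] · [[−1, −2], [−1, −3]] = [[2185, 4368], [−728, −1455]].

[[2185, 4368], [−728, −1455]]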